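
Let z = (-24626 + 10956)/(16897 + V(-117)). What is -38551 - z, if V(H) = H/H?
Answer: -325710564/8449 ≈ -38550.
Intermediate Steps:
V(H) = 1
z = -6835/8449 (z = (-24626 + 10956)/(16897 + 1) = -13670/16898 = -13670*1/16898 = -6835/8449 ≈ -0.80897)
-38551 - z = -38551 - 1*(-6835/8449) = -38551 + 6835/8449 = -325710564/8449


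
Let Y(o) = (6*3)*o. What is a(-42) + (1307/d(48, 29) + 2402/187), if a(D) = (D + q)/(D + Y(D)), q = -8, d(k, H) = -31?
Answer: -67663928/2313003 ≈ -29.254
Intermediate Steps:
Y(o) = 18*o
a(D) = (-8 + D)/(19*D) (a(D) = (D - 8)/(D + 18*D) = (-8 + D)/((19*D)) = (-8 + D)*(1/(19*D)) = (-8 + D)/(19*D))
a(-42) + (1307/d(48, 29) + 2402/187) = (1/19)*(-8 - 42)/(-42) + (1307/(-31) + 2402/187) = (1/19)*(-1/42)*(-50) + (1307*(-1/31) + 2402*(1/187)) = 25/399 + (-1307/31 + 2402/187) = 25/399 - 169947/5797 = -67663928/2313003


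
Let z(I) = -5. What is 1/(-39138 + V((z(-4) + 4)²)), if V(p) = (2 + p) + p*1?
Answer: -1/39134 ≈ -2.5553e-5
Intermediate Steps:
V(p) = 2 + 2*p (V(p) = (2 + p) + p = 2 + 2*p)
1/(-39138 + V((z(-4) + 4)²)) = 1/(-39138 + (2 + 2*(-5 + 4)²)) = 1/(-39138 + (2 + 2*(-1)²)) = 1/(-39138 + (2 + 2*1)) = 1/(-39138 + (2 + 2)) = 1/(-39138 + 4) = 1/(-39134) = -1/39134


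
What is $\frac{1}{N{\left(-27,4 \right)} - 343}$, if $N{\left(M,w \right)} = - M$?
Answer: $- \frac{1}{316} \approx -0.0031646$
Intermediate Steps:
$\frac{1}{N{\left(-27,4 \right)} - 343} = \frac{1}{\left(-1\right) \left(-27\right) - 343} = \frac{1}{27 - 343} = \frac{1}{-316} = - \frac{1}{316}$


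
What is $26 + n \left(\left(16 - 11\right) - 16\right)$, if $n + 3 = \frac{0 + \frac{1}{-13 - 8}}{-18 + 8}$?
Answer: $\frac{12379}{210} \approx 58.948$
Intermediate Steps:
$n = - \frac{629}{210}$ ($n = -3 + \frac{0 + \frac{1}{-13 - 8}}{-18 + 8} = -3 + \frac{0 + \frac{1}{-21}}{-10} = -3 + \left(0 - \frac{1}{21}\right) \left(- \frac{1}{10}\right) = -3 - - \frac{1}{210} = -3 + \frac{1}{210} = - \frac{629}{210} \approx -2.9952$)
$26 + n \left(\left(16 - 11\right) - 16\right) = 26 - \frac{629 \left(\left(16 - 11\right) - 16\right)}{210} = 26 - \frac{629 \left(5 - 16\right)}{210} = 26 - - \frac{6919}{210} = 26 + \frac{6919}{210} = \frac{12379}{210}$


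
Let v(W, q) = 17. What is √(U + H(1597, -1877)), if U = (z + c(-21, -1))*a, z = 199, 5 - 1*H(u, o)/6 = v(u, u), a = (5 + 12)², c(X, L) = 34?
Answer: √67265 ≈ 259.35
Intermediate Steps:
a = 289 (a = 17² = 289)
H(u, o) = -72 (H(u, o) = 30 - 6*17 = 30 - 102 = -72)
U = 67337 (U = (199 + 34)*289 = 233*289 = 67337)
√(U + H(1597, -1877)) = √(67337 - 72) = √67265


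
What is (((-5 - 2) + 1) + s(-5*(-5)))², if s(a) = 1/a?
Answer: 22201/625 ≈ 35.522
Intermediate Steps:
s(a) = 1/a
(((-5 - 2) + 1) + s(-5*(-5)))² = (((-5 - 2) + 1) + 1/(-5*(-5)))² = ((-7 + 1) + 1/25)² = (-6 + 1/25)² = (-149/25)² = 22201/625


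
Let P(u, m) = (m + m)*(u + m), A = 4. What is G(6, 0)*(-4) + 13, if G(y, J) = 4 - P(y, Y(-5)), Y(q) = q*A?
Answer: 2237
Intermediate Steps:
Y(q) = 4*q (Y(q) = q*4 = 4*q)
P(u, m) = 2*m*(m + u) (P(u, m) = (2*m)*(m + u) = 2*m*(m + u))
G(y, J) = -796 + 40*y (G(y, J) = 4 - 2*4*(-5)*(4*(-5) + y) = 4 - 2*(-20)*(-20 + y) = 4 - (800 - 40*y) = 4 + (-800 + 40*y) = -796 + 40*y)
G(6, 0)*(-4) + 13 = (-796 + 40*6)*(-4) + 13 = (-796 + 240)*(-4) + 13 = -556*(-4) + 13 = 2224 + 13 = 2237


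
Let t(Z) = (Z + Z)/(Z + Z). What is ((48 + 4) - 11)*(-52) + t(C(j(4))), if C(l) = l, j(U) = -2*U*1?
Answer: -2131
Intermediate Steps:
j(U) = -2*U
t(Z) = 1 (t(Z) = (2*Z)/((2*Z)) = (2*Z)*(1/(2*Z)) = 1)
((48 + 4) - 11)*(-52) + t(C(j(4))) = ((48 + 4) - 11)*(-52) + 1 = (52 - 11)*(-52) + 1 = 41*(-52) + 1 = -2132 + 1 = -2131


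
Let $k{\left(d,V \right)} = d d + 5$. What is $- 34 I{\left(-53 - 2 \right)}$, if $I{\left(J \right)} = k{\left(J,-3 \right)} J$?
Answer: $5666100$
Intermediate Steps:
$k{\left(d,V \right)} = 5 + d^{2}$ ($k{\left(d,V \right)} = d^{2} + 5 = 5 + d^{2}$)
$I{\left(J \right)} = J \left(5 + J^{2}\right)$ ($I{\left(J \right)} = \left(5 + J^{2}\right) J = J \left(5 + J^{2}\right)$)
$- 34 I{\left(-53 - 2 \right)} = - 34 \left(-53 - 2\right) \left(5 + \left(-53 - 2\right)^{2}\right) = - 34 \left(- 55 \left(5 + \left(-55\right)^{2}\right)\right) = - 34 \left(- 55 \left(5 + 3025\right)\right) = - 34 \left(\left(-55\right) 3030\right) = \left(-34\right) \left(-166650\right) = 5666100$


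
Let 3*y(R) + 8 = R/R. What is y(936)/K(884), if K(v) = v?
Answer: -7/2652 ≈ -0.0026395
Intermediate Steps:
y(R) = -7/3 (y(R) = -8/3 + (R/R)/3 = -8/3 + (1/3)*1 = -8/3 + 1/3 = -7/3)
y(936)/K(884) = -7/3/884 = -7/3*1/884 = -7/2652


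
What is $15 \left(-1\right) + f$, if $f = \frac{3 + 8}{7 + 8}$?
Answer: $- \frac{214}{15} \approx -14.267$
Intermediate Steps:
$f = \frac{11}{15} \approx 0.73333$
$15 \left(-1\right) + f = 15 \left(-1\right) + \frac{11}{15} = -15 + \frac{11}{15} = - \frac{214}{15}$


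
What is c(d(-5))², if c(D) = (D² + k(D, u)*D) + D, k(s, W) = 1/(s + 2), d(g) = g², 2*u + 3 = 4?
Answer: 308880625/729 ≈ 4.2370e+5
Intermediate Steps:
u = ½ (u = -3/2 + (½)*4 = -3/2 + 2 = ½ ≈ 0.50000)
k(s, W) = 1/(2 + s)
c(D) = D + D² + D/(2 + D) (c(D) = (D² + D/(2 + D)) + D = D + D² + D/(2 + D))
c(d(-5))² = ((-5)²*(1 + (1 + (-5)²)*(2 + (-5)²))/(2 + (-5)²))² = (25*(1 + (1 + 25)*(2 + 25))/(2 + 25))² = (25*(1 + 26*27)/27)² = (25*(1/27)*(1 + 702))² = (25*(1/27)*703)² = (17575/27)² = 308880625/729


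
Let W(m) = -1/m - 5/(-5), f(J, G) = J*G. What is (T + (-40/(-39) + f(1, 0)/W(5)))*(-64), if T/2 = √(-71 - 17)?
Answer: -2560/39 - 256*I*√22 ≈ -65.641 - 1200.7*I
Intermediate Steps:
f(J, G) = G*J
W(m) = 1 - 1/m (W(m) = -1/m - 5*(-⅕) = -1/m + 1 = 1 - 1/m)
T = 4*I*√22 (T = 2*√(-71 - 17) = 2*√(-88) = 2*(2*I*√22) = 4*I*√22 ≈ 18.762*I)
(T + (-40/(-39) + f(1, 0)/W(5)))*(-64) = (4*I*√22 + (-40/(-39) + (0*1)/(((-1 + 5)/5))))*(-64) = (4*I*√22 + (-40*(-1/39) + 0/(((⅕)*4))))*(-64) = (4*I*√22 + (40/39 + 0/(⅘)))*(-64) = (4*I*√22 + (40/39 + 0*(5/4)))*(-64) = (4*I*√22 + (40/39 + 0))*(-64) = (4*I*√22 + 40/39)*(-64) = (40/39 + 4*I*√22)*(-64) = -2560/39 - 256*I*√22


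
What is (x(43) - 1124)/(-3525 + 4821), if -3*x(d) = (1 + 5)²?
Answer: -71/81 ≈ -0.87654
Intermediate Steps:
x(d) = -12 (x(d) = -(1 + 5)²/3 = -⅓*6² = -⅓*36 = -12)
(x(43) - 1124)/(-3525 + 4821) = (-12 - 1124)/(-3525 + 4821) = -1136/1296 = -1136*1/1296 = -71/81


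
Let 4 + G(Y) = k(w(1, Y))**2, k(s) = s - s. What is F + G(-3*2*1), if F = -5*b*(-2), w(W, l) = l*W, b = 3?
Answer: 26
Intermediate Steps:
w(W, l) = W*l
k(s) = 0
G(Y) = -4 (G(Y) = -4 + 0**2 = -4 + 0 = -4)
F = 30 (F = -5*3*(-2) = -15*(-2) = 30)
F + G(-3*2*1) = 30 - 4 = 26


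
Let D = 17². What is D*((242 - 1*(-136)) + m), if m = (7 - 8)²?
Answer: 109531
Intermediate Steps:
D = 289
m = 1 (m = (-1)² = 1)
D*((242 - 1*(-136)) + m) = 289*((242 - 1*(-136)) + 1) = 289*((242 + 136) + 1) = 289*(378 + 1) = 289*379 = 109531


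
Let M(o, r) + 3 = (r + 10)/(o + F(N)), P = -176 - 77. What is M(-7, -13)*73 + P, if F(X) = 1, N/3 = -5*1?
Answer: -871/2 ≈ -435.50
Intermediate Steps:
P = -253
N = -15 (N = 3*(-5*1) = 3*(-5) = -15)
M(o, r) = -3 + (10 + r)/(1 + o) (M(o, r) = -3 + (r + 10)/(o + 1) = -3 + (10 + r)/(1 + o))
M(-7, -13)*73 + P = ((7 - 13 - 3*(-7))/(1 - 7))*73 - 253 = ((7 - 13 + 21)/(-6))*73 - 253 = -⅙*15*73 - 253 = -5/2*73 - 253 = -365/2 - 253 = -871/2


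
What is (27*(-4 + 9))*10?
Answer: 1350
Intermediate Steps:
(27*(-4 + 9))*10 = (27*5)*10 = 135*10 = 1350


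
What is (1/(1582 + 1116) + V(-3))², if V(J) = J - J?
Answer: 1/7279204 ≈ 1.3738e-7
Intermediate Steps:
V(J) = 0
(1/(1582 + 1116) + V(-3))² = (1/(1582 + 1116) + 0)² = (1/2698 + 0)² = (1/2698)² = 1/7279204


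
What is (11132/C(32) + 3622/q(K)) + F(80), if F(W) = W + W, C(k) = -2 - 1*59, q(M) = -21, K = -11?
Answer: -249754/1281 ≈ -194.97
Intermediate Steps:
C(k) = -61 (C(k) = -2 - 59 = -61)
F(W) = 2*W
(11132/C(32) + 3622/q(K)) + F(80) = (11132/(-61) + 3622/(-21)) + 2*80 = (11132*(-1/61) + 3622*(-1/21)) + 160 = (-11132/61 - 3622/21) + 160 = -454714/1281 + 160 = -249754/1281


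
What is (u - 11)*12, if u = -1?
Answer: -144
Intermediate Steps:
(u - 11)*12 = (-1 - 11)*12 = -12*12 = -144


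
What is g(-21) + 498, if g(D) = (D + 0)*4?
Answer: 414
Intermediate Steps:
g(D) = 4*D (g(D) = D*4 = 4*D)
g(-21) + 498 = 4*(-21) + 498 = -84 + 498 = 414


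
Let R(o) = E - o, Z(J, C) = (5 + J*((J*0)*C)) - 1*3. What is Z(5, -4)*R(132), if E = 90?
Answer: -84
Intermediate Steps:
Z(J, C) = 2 (Z(J, C) = (5 + J*(0*C)) - 3 = (5 + J*0) - 3 = (5 + 0) - 3 = 5 - 3 = 2)
R(o) = 90 - o
Z(5, -4)*R(132) = 2*(90 - 1*132) = 2*(90 - 132) = 2*(-42) = -84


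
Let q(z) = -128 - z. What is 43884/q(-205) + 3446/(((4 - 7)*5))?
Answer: 392918/1155 ≈ 340.19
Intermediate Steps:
43884/q(-205) + 3446/(((4 - 7)*5)) = 43884/(-128 - 1*(-205)) + 3446/(((4 - 7)*5)) = 43884/(-128 + 205) + 3446/((-3*5)) = 43884/77 + 3446/(-15) = 43884*(1/77) + 3446*(-1/15) = 43884/77 - 3446/15 = 392918/1155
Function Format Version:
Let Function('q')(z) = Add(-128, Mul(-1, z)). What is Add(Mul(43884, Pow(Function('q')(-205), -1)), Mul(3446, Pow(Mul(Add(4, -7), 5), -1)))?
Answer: Rational(392918, 1155) ≈ 340.19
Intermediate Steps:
Add(Mul(43884, Pow(Function('q')(-205), -1)), Mul(3446, Pow(Mul(Add(4, -7), 5), -1))) = Add(Mul(43884, Pow(Add(-128, Mul(-1, -205)), -1)), Mul(3446, Pow(Mul(Add(4, -7), 5), -1))) = Add(Mul(43884, Pow(Add(-128, 205), -1)), Mul(3446, Pow(Mul(-3, 5), -1))) = Add(Mul(43884, Pow(77, -1)), Mul(3446, Pow(-15, -1))) = Add(Mul(43884, Rational(1, 77)), Mul(3446, Rational(-1, 15))) = Add(Rational(43884, 77), Rational(-3446, 15)) = Rational(392918, 1155)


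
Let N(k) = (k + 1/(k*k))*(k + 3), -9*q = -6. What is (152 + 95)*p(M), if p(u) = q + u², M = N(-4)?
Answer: 3067493/768 ≈ 3994.1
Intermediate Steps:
q = ⅔ (q = -⅑*(-6) = ⅔ ≈ 0.66667)
N(k) = (3 + k)*(k + k⁻²) (N(k) = (k + 1/(k²))*(3 + k) = (k + k⁻²)*(3 + k) = (3 + k)*(k + k⁻²))
M = 63/16 (M = (3 - 4 + (-4)³*(3 - 4))/(-4)² = (3 - 4 - 64*(-1))/16 = (3 - 4 + 64)/16 = (1/16)*63 = 63/16 ≈ 3.9375)
p(u) = ⅔ + u²
(152 + 95)*p(M) = (152 + 95)*(⅔ + (63/16)²) = 247*(⅔ + 3969/256) = 247*(12419/768) = 3067493/768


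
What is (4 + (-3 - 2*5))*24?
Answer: -216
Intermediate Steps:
(4 + (-3 - 2*5))*24 = (4 + (-3 - 10))*24 = (4 - 13)*24 = -9*24 = -216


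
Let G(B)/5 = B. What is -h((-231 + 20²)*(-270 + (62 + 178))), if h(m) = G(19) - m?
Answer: -5165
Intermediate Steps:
G(B) = 5*B
h(m) = 95 - m (h(m) = 5*19 - m = 95 - m)
-h((-231 + 20²)*(-270 + (62 + 178))) = -(95 - (-231 + 20²)*(-270 + (62 + 178))) = -(95 - (-231 + 400)*(-270 + 240)) = -(95 - 169*(-30)) = -(95 - 1*(-5070)) = -(95 + 5070) = -1*5165 = -5165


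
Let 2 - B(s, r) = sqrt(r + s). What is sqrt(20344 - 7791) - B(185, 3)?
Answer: -2 + sqrt(12553) + 2*sqrt(47) ≈ 123.75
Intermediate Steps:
B(s, r) = 2 - sqrt(r + s)
sqrt(20344 - 7791) - B(185, 3) = sqrt(20344 - 7791) - (2 - sqrt(3 + 185)) = sqrt(12553) - (2 - sqrt(188)) = sqrt(12553) - (2 - 2*sqrt(47)) = sqrt(12553) + (-2 + 2*sqrt(47)) = -2 + sqrt(12553) + 2*sqrt(47)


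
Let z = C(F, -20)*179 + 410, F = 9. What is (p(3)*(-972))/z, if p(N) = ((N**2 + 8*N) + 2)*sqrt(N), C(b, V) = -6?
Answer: 8505*sqrt(3)/166 ≈ 88.741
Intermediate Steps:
p(N) = sqrt(N)*(2 + N**2 + 8*N) (p(N) = (2 + N**2 + 8*N)*sqrt(N) = sqrt(N)*(2 + N**2 + 8*N))
z = -664 (z = -6*179 + 410 = -1074 + 410 = -664)
(p(3)*(-972))/z = ((sqrt(3)*(2 + 3**2 + 8*3))*(-972))/(-664) = ((sqrt(3)*(2 + 9 + 24))*(-972))*(-1/664) = ((sqrt(3)*35)*(-972))*(-1/664) = ((35*sqrt(3))*(-972))*(-1/664) = -34020*sqrt(3)*(-1/664) = 8505*sqrt(3)/166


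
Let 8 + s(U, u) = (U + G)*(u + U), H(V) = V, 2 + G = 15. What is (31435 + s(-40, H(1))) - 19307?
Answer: 13173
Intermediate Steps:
G = 13 (G = -2 + 15 = 13)
s(U, u) = -8 + (13 + U)*(U + u) (s(U, u) = -8 + (U + 13)*(u + U) = -8 + (13 + U)*(U + u))
(31435 + s(-40, H(1))) - 19307 = (31435 + (-8 + (-40)² + 13*(-40) + 13*1 - 40*1)) - 19307 = (31435 + (-8 + 1600 - 520 + 13 - 40)) - 19307 = (31435 + 1045) - 19307 = 32480 - 19307 = 13173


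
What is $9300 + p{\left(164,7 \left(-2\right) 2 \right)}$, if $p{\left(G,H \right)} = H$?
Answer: $9272$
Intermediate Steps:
$9300 + p{\left(164,7 \left(-2\right) 2 \right)} = 9300 + 7 \left(-2\right) 2 = 9300 - 28 = 9272$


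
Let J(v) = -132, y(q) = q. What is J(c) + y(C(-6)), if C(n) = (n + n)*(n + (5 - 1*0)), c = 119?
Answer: -120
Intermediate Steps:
C(n) = 2*n*(5 + n) (C(n) = (2*n)*(n + (5 + 0)) = (2*n)*(n + 5) = (2*n)*(5 + n) = 2*n*(5 + n))
J(c) + y(C(-6)) = -132 + 2*(-6)*(5 - 6) = -132 + 2*(-6)*(-1) = -132 + 12 = -120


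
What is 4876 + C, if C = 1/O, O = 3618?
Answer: 17641369/3618 ≈ 4876.0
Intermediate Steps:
C = 1/3618 ≈ 0.00027640
4876 + C = 4876 + 1/3618 = 17641369/3618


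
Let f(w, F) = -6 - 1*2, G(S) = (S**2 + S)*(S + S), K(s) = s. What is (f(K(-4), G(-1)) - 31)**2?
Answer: 1521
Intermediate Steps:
G(S) = 2*S*(S + S**2) (G(S) = (S + S**2)*(2*S) = 2*S*(S + S**2))
f(w, F) = -8 (f(w, F) = -6 - 2 = -8)
(f(K(-4), G(-1)) - 31)**2 = (-8 - 31)**2 = (-39)**2 = 1521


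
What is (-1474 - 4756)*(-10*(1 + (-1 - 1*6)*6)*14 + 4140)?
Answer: -61552400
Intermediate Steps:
(-1474 - 4756)*(-10*(1 + (-1 - 1*6)*6)*14 + 4140) = -6230*(-10*(1 + (-1 - 6)*6)*14 + 4140) = -6230*(-10*(1 - 7*6)*14 + 4140) = -6230*(-10*(1 - 42)*14 + 4140) = -6230*(-10*(-41)*14 + 4140) = -6230*(410*14 + 4140) = -6230*(5740 + 4140) = -6230*9880 = -61552400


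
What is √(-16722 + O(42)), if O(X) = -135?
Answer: 3*I*√1873 ≈ 129.83*I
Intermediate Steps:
√(-16722 + O(42)) = √(-16722 - 135) = √(-16857) = 3*I*√1873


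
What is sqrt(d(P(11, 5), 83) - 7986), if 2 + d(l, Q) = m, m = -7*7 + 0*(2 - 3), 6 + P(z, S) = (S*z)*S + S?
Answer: 3*I*sqrt(893) ≈ 89.649*I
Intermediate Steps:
P(z, S) = -6 + S + z*S**2 (P(z, S) = -6 + ((S*z)*S + S) = -6 + (z*S**2 + S) = -6 + (S + z*S**2) = -6 + S + z*S**2)
m = -49 (m = -49 + 0*(-1) = -49 + 0 = -49)
d(l, Q) = -51 (d(l, Q) = -2 - 49 = -51)
sqrt(d(P(11, 5), 83) - 7986) = sqrt(-51 - 7986) = sqrt(-8037) = 3*I*sqrt(893)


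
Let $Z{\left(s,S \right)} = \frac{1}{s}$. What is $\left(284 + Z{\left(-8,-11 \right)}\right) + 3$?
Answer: $\frac{2295}{8} \approx 286.88$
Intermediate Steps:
$\left(284 + Z{\left(-8,-11 \right)}\right) + 3 = \left(284 + \frac{1}{-8}\right) + 3 = \left(284 - \frac{1}{8}\right) + 3 = \frac{2271}{8} + 3 = \frac{2295}{8}$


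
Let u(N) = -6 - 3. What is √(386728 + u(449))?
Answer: √386719 ≈ 621.87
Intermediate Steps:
u(N) = -9
√(386728 + u(449)) = √(386728 - 9) = √386719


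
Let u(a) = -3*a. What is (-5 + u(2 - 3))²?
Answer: 4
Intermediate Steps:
(-5 + u(2 - 3))² = (-5 - 3*(2 - 3))² = (-5 - 3*(-1))² = (-5 + 3)² = (-2)² = 4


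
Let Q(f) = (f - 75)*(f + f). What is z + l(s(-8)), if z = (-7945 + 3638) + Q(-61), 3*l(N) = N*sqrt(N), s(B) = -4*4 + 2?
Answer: 12285 - 14*I*sqrt(14)/3 ≈ 12285.0 - 17.461*I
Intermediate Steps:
s(B) = -14 (s(B) = -16 + 2 = -14)
Q(f) = 2*f*(-75 + f) (Q(f) = (-75 + f)*(2*f) = 2*f*(-75 + f))
l(N) = N**(3/2)/3 (l(N) = (N*sqrt(N))/3 = N**(3/2)/3)
z = 12285 (z = (-7945 + 3638) + 2*(-61)*(-75 - 61) = -4307 + 2*(-61)*(-136) = -4307 + 16592 = 12285)
z + l(s(-8)) = 12285 + (-14)**(3/2)/3 = 12285 + (-14*I*sqrt(14))/3 = 12285 - 14*I*sqrt(14)/3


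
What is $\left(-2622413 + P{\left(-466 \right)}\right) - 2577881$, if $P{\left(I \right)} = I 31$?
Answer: $-5214740$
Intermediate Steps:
$P{\left(I \right)} = 31 I$
$\left(-2622413 + P{\left(-466 \right)}\right) - 2577881 = \left(-2622413 + 31 \left(-466\right)\right) - 2577881 = \left(-2622413 - 14446\right) - 2577881 = -2636859 - 2577881 = -5214740$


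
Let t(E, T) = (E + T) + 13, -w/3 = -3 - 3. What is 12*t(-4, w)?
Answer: 324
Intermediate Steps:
w = 18 (w = -3*(-3 - 3) = -3*(-6) = 18)
t(E, T) = 13 + E + T
12*t(-4, w) = 12*(13 - 4 + 18) = 12*27 = 324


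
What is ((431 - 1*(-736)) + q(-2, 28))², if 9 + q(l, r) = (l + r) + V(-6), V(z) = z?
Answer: 1387684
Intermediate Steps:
q(l, r) = -15 + l + r (q(l, r) = -9 + ((l + r) - 6) = -9 + (-6 + l + r) = -15 + l + r)
((431 - 1*(-736)) + q(-2, 28))² = ((431 - 1*(-736)) + (-15 - 2 + 28))² = ((431 + 736) + 11)² = (1167 + 11)² = 1178² = 1387684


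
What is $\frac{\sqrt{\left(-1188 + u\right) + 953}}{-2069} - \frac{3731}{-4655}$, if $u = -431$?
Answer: $\frac{533}{665} - \frac{3 i \sqrt{74}}{2069} \approx 0.8015 - 0.012473 i$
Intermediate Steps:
$\frac{\sqrt{\left(-1188 + u\right) + 953}}{-2069} - \frac{3731}{-4655} = \frac{\sqrt{\left(-1188 - 431\right) + 953}}{-2069} - \frac{3731}{-4655} = \sqrt{-1619 + 953} \left(- \frac{1}{2069}\right) - - \frac{533}{665} = \sqrt{-666} \left(- \frac{1}{2069}\right) + \frac{533}{665} = 3 i \sqrt{74} \left(- \frac{1}{2069}\right) + \frac{533}{665} = - \frac{3 i \sqrt{74}}{2069} + \frac{533}{665} = \frac{533}{665} - \frac{3 i \sqrt{74}}{2069}$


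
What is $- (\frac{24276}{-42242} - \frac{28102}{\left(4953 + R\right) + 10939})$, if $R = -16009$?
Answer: $- \frac{592122196}{2471157} \approx -239.61$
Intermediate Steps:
$- (\frac{24276}{-42242} - \frac{28102}{\left(4953 + R\right) + 10939}) = - (\frac{24276}{-42242} - \frac{28102}{\left(4953 - 16009\right) + 10939}) = - (24276 \left(- \frac{1}{42242}\right) - \frac{28102}{-11056 + 10939}) = - (- \frac{12138}{21121} - \frac{28102}{-117}) = - (- \frac{12138}{21121} - - \frac{28102}{117}) = - (- \frac{12138}{21121} + \frac{28102}{117}) = \left(-1\right) \frac{592122196}{2471157} = - \frac{592122196}{2471157}$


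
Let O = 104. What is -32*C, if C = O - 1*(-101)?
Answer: -6560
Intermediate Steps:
C = 205 (C = 104 - 1*(-101) = 104 + 101 = 205)
-32*C = -32*205 = -6560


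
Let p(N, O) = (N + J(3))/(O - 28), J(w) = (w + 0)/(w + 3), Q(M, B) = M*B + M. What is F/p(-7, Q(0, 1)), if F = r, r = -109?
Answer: -6104/13 ≈ -469.54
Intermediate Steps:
Q(M, B) = M + B*M (Q(M, B) = B*M + M = M + B*M)
J(w) = w/(3 + w)
F = -109
p(N, O) = (1/2 + N)/(-28 + O) (p(N, O) = (N + 3/(3 + 3))/(O - 28) = (N + 3/6)/(-28 + O) = (N + 3*(1/6))/(-28 + O) = (N + 1/2)/(-28 + O) = (1/2 + N)/(-28 + O))
F/p(-7, Q(0, 1)) = -109*(-28 + 0*(1 + 1))/(1/2 - 7) = -109/(-13/2/(-28 + 0*2)) = -109/(-13/2/(-28 + 0)) = -109/(-13/2/(-28)) = -109/((-1/28*(-13/2))) = -109/13/56 = -109*56/13 = -6104/13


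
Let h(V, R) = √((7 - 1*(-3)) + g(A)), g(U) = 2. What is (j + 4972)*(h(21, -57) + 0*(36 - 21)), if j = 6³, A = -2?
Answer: 10376*√3 ≈ 17972.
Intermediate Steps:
j = 216
h(V, R) = 2*√3 (h(V, R) = √((7 - 1*(-3)) + 2) = √((7 + 3) + 2) = √(10 + 2) = √12 = 2*√3)
(j + 4972)*(h(21, -57) + 0*(36 - 21)) = (216 + 4972)*(2*√3 + 0*(36 - 21)) = 5188*(2*√3 + 0*15) = 5188*(2*√3 + 0) = 5188*(2*√3) = 10376*√3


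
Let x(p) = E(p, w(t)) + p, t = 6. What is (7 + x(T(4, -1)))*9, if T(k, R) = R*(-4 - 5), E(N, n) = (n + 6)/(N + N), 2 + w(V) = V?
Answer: 149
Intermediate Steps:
w(V) = -2 + V
E(N, n) = (6 + n)/(2*N) (E(N, n) = (6 + n)/((2*N)) = (6 + n)*(1/(2*N)) = (6 + n)/(2*N))
T(k, R) = -9*R (T(k, R) = R*(-9) = -9*R)
x(p) = p + 5/p (x(p) = (6 + (-2 + 6))/(2*p) + p = (6 + 4)/(2*p) + p = (½)*10/p + p = 5/p + p = p + 5/p)
(7 + x(T(4, -1)))*9 = (7 + (-9*(-1) + 5/((-9*(-1)))))*9 = (7 + (9 + 5/9))*9 = (7 + 86/9)*9 = (149/9)*9 = 149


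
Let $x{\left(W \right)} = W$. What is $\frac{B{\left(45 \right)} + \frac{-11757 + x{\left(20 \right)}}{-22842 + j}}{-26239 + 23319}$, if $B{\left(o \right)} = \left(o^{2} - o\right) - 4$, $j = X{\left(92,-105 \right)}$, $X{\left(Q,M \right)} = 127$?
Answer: $- \frac{4081507}{6029800} \approx -0.67689$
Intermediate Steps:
$j = 127$
$B{\left(o \right)} = -4 + o^{2} - o$
$\frac{B{\left(45 \right)} + \frac{-11757 + x{\left(20 \right)}}{-22842 + j}}{-26239 + 23319} = \frac{\left(-4 + 45^{2} - 45\right) + \frac{-11757 + 20}{-22842 + 127}}{-26239 + 23319} = \frac{\left(-4 + 2025 - 45\right) - \frac{11737}{-22715}}{-2920} = \left(1976 - - \frac{1067}{2065}\right) \left(- \frac{1}{2920}\right) = \left(1976 + \frac{1067}{2065}\right) \left(- \frac{1}{2920}\right) = \frac{4081507}{2065} \left(- \frac{1}{2920}\right) = - \frac{4081507}{6029800}$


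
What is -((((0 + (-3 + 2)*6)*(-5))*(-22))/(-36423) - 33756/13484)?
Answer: 101716279/40927311 ≈ 2.4853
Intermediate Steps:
-((((0 + (-3 + 2)*6)*(-5))*(-22))/(-36423) - 33756/13484) = -((((0 - 1*6)*(-5))*(-22))*(-1/36423) - 33756*1/13484) = -((((0 - 6)*(-5))*(-22))*(-1/36423) - 8439/3371) = -((-6*(-5)*(-22))*(-1/36423) - 8439/3371) = -((30*(-22))*(-1/36423) - 8439/3371) = -(-660*(-1/36423) - 8439/3371) = -(220/12141 - 8439/3371) = -1*(-101716279/40927311) = 101716279/40927311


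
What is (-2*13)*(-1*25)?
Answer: 650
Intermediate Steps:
(-2*13)*(-1*25) = -26*(-25) = 650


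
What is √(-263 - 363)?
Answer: I*√626 ≈ 25.02*I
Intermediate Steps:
√(-263 - 363) = √(-626) = I*√626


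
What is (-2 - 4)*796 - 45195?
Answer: -49971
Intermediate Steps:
(-2 - 4)*796 - 45195 = -6*796 - 45195 = -4776 - 45195 = -49971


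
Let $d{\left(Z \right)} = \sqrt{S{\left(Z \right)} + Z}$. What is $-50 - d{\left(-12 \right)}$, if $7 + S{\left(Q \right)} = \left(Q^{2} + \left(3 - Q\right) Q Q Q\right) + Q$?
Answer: $-50 - i \sqrt{25807} \approx -50.0 - 160.65 i$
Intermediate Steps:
$S{\left(Q \right)} = -7 + Q + Q^{2} + Q^{3} \left(3 - Q\right)$ ($S{\left(Q \right)} = -7 + \left(\left(Q^{2} + \left(3 - Q\right) Q Q Q\right) + Q\right) = -7 + \left(\left(Q^{2} + Q \left(3 - Q\right) Q Q\right) + Q\right) = -7 + \left(\left(Q^{2} + Q^{2} \left(3 - Q\right) Q\right) + Q\right) = -7 + \left(\left(Q^{2} + Q^{3} \left(3 - Q\right)\right) + Q\right) = -7 + \left(Q + Q^{2} + Q^{3} \left(3 - Q\right)\right) = -7 + Q + Q^{2} + Q^{3} \left(3 - Q\right)$)
$d{\left(Z \right)} = \sqrt{-7 + Z^{2} - Z^{4} + 2 Z + 3 Z^{3}}$ ($d{\left(Z \right)} = \sqrt{\left(-7 + Z + Z^{2} - Z^{4} + 3 Z^{3}\right) + Z} = \sqrt{-7 + Z^{2} - Z^{4} + 2 Z + 3 Z^{3}}$)
$-50 - d{\left(-12 \right)} = -50 - \sqrt{-7 + \left(-12\right)^{2} - \left(-12\right)^{4} + 2 \left(-12\right) + 3 \left(-12\right)^{3}} = -50 - \sqrt{-7 + 144 - 20736 - 24 + 3 \left(-1728\right)} = -50 - \sqrt{-7 + 144 - 20736 - 24 - 5184} = -50 - \sqrt{-25807} = -50 - i \sqrt{25807}$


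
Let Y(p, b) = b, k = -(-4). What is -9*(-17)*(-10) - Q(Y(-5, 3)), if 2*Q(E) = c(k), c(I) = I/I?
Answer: -3061/2 ≈ -1530.5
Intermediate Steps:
k = 4 (k = -4*(-1) = 4)
c(I) = 1
Q(E) = 1/2 (Q(E) = (1/2)*1 = 1/2)
-9*(-17)*(-10) - Q(Y(-5, 3)) = -9*(-17)*(-10) - 1*1/2 = 153*(-10) - 1/2 = -1530 - 1/2 = -3061/2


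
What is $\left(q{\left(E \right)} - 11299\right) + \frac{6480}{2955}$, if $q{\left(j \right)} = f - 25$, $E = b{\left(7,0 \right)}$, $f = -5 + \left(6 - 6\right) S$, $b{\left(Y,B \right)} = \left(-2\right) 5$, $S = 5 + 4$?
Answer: $- \frac{2231381}{197} \approx -11327.0$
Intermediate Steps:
$S = 9$
$b{\left(Y,B \right)} = -10$
$f = -5$ ($f = -5 + \left(6 - 6\right) 9 = -5 + 0 \cdot 9 = -5 + 0 = -5$)
$E = -10$
$q{\left(j \right)} = -30$ ($q{\left(j \right)} = -5 - 25 = -30$)
$\left(q{\left(E \right)} - 11299\right) + \frac{6480}{2955} = \left(-30 - 11299\right) + \frac{6480}{2955} = -11329 + 6480 \cdot \frac{1}{2955} = -11329 + \frac{432}{197} = - \frac{2231381}{197}$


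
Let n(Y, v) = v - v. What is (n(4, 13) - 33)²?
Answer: 1089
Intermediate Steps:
n(Y, v) = 0
(n(4, 13) - 33)² = (0 - 33)² = (-33)² = 1089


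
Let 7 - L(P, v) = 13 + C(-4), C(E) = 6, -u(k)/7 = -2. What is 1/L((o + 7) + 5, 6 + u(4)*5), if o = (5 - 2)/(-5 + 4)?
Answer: -1/12 ≈ -0.083333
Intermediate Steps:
o = -3 (o = 3/(-1) = 3*(-1) = -3)
u(k) = 14 (u(k) = -7*(-2) = 14)
L(P, v) = -12 (L(P, v) = 7 - (13 + 6) = 7 - 1*19 = 7 - 19 = -12)
1/L((o + 7) + 5, 6 + u(4)*5) = 1/(-12) = -1/12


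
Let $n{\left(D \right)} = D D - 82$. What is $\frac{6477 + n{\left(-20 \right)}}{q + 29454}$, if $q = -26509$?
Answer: $\frac{1359}{589} \approx 2.3073$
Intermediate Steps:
$n{\left(D \right)} = -82 + D^{2}$ ($n{\left(D \right)} = D^{2} - 82 = -82 + D^{2}$)
$\frac{6477 + n{\left(-20 \right)}}{q + 29454} = \frac{6477 - \left(82 - \left(-20\right)^{2}\right)}{-26509 + 29454} = \frac{6477 + \left(-82 + 400\right)}{2945} = \left(6477 + 318\right) \frac{1}{2945} = 6795 \cdot \frac{1}{2945} = \frac{1359}{589}$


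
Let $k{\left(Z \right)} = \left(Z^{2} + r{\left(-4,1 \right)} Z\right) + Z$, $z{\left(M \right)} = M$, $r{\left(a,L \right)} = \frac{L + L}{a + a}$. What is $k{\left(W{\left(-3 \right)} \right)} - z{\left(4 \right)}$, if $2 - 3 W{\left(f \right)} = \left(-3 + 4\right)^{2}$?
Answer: $- \frac{131}{36} \approx -3.6389$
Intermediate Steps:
$r{\left(a,L \right)} = \frac{L}{a}$ ($r{\left(a,L \right)} = \frac{2 L}{2 a} = 2 L \frac{1}{2 a} = \frac{L}{a}$)
$W{\left(f \right)} = \frac{1}{3}$ ($W{\left(f \right)} = \frac{2}{3} - \frac{\left(-3 + 4\right)^{2}}{3} = \frac{2}{3} - \frac{1^{2}}{3} = \frac{2}{3} - \frac{1}{3} = \frac{1}{3}$)
$k{\left(Z \right)} = Z^{2} + \frac{3 Z}{4}$ ($k{\left(Z \right)} = \left(Z^{2} + 1 \frac{1}{-4} Z\right) + Z = \left(Z^{2} + 1 \left(- \frac{1}{4}\right) Z\right) + Z = \left(Z^{2} - \frac{Z}{4}\right) + Z = Z^{2} + \frac{3 Z}{4}$)
$k{\left(W{\left(-3 \right)} \right)} - z{\left(4 \right)} = \frac{1}{4} \cdot \frac{1}{3} \left(3 + 4 \cdot \frac{1}{3}\right) - 4 = \frac{1}{4} \cdot \frac{1}{3} \left(3 + \frac{4}{3}\right) - 4 = \frac{1}{4} \cdot \frac{1}{3} \cdot \frac{13}{3} - 4 = \frac{13}{36} - 4 = - \frac{131}{36}$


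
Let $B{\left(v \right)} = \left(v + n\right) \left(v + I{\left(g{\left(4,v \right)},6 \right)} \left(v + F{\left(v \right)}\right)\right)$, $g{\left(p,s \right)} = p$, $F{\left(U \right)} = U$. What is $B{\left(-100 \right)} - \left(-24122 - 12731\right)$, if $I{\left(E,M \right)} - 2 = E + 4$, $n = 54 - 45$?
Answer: $227953$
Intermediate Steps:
$n = 9$
$I{\left(E,M \right)} = 6 + E$ ($I{\left(E,M \right)} = 2 + \left(E + 4\right) = 2 + \left(4 + E\right) = 6 + E$)
$B{\left(v \right)} = 21 v \left(9 + v\right)$ ($B{\left(v \right)} = \left(v + 9\right) \left(v + \left(6 + 4\right) \left(v + v\right)\right) = \left(9 + v\right) \left(v + 10 \cdot 2 v\right) = \left(9 + v\right) \left(v + 20 v\right) = \left(9 + v\right) 21 v = 21 v \left(9 + v\right)$)
$B{\left(-100 \right)} - \left(-24122 - 12731\right) = 21 \left(-100\right) \left(9 - 100\right) - \left(-24122 - 12731\right) = 21 \left(-100\right) \left(-91\right) - \left(-24122 - 12731\right) = 191100 - -36853 = 191100 + 36853 = 227953$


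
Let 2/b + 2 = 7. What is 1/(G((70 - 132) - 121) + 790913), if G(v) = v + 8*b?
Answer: 5/3953666 ≈ 1.2646e-6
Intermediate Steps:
b = 2/5 (b = 2/(-2 + 7) = 2/5 ≈ 0.40000)
G(v) = 16/5 + v (G(v) = v + 8*(2/5) = v + 16/5 = 16/5 + v)
1/(G((70 - 132) - 121) + 790913) = 1/((16/5 + ((70 - 132) - 121)) + 790913) = 1/((16/5 + (-62 - 121)) + 790913) = 1/((16/5 - 183) + 790913) = 1/(-899/5 + 790913) = 1/(3953666/5) = 5/3953666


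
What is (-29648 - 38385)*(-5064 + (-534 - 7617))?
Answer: 899056095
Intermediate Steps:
(-29648 - 38385)*(-5064 + (-534 - 7617)) = -68033*(-5064 - 8151) = -68033*(-13215) = 899056095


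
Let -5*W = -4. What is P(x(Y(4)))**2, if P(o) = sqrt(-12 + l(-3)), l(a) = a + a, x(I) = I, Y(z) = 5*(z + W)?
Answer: -18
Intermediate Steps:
W = 4/5 (W = -1/5*(-4) = 4/5 ≈ 0.80000)
Y(z) = 4 + 5*z (Y(z) = 5*(z + 4/5) = 5*(4/5 + z) = 4 + 5*z)
l(a) = 2*a
P(o) = 3*I*sqrt(2) (P(o) = sqrt(-12 + 2*(-3)) = sqrt(-12 - 6) = sqrt(-18) = 3*I*sqrt(2))
P(x(Y(4)))**2 = (3*I*sqrt(2))**2 = -18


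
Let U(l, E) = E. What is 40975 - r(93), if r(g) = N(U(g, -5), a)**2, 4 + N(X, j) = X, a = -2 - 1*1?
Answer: 40894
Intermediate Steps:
a = -3 (a = -2 - 1 = -3)
N(X, j) = -4 + X
r(g) = 81 (r(g) = (-4 - 5)**2 = (-9)**2 = 81)
40975 - r(93) = 40975 - 1*81 = 40975 - 81 = 40894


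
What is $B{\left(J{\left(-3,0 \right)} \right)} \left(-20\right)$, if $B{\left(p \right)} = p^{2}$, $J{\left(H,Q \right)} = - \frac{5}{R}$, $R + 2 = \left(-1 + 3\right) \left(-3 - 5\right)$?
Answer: $- \frac{125}{81} \approx -1.5432$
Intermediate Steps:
$R = -18$ ($R = -2 + \left(-1 + 3\right) \left(-3 - 5\right) = -2 + 2 \left(-8\right) = -2 - 16 = -18$)
$J{\left(H,Q \right)} = \frac{5}{18}$ ($J{\left(H,Q \right)} = - \frac{5}{-18} = \left(-5\right) \left(- \frac{1}{18}\right) = \frac{5}{18}$)
$B{\left(J{\left(-3,0 \right)} \right)} \left(-20\right) = \left(\frac{5}{18}\right)^{2} \left(-20\right) = \frac{25}{324} \left(-20\right) = - \frac{125}{81}$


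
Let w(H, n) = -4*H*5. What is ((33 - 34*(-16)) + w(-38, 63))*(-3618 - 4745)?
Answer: -11181331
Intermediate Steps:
w(H, n) = -20*H
((33 - 34*(-16)) + w(-38, 63))*(-3618 - 4745) = ((33 - 34*(-16)) - 20*(-38))*(-3618 - 4745) = ((33 + 544) + 760)*(-8363) = (577 + 760)*(-8363) = 1337*(-8363) = -11181331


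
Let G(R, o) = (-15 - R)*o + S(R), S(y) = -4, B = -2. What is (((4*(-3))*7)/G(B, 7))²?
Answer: 7056/9025 ≈ 0.78183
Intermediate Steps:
G(R, o) = -4 + o*(-15 - R) (G(R, o) = (-15 - R)*o - 4 = o*(-15 - R) - 4 = -4 + o*(-15 - R))
(((4*(-3))*7)/G(B, 7))² = (((4*(-3))*7)/(-4 - 15*7 - 1*(-2)*7))² = ((-12*7)/(-4 - 105 + 14))² = (-84/(-95))² = (-84*(-1/95))² = (84/95)² = 7056/9025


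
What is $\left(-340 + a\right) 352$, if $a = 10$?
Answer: $-116160$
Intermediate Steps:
$\left(-340 + a\right) 352 = \left(-340 + 10\right) 352 = \left(-330\right) 352 = -116160$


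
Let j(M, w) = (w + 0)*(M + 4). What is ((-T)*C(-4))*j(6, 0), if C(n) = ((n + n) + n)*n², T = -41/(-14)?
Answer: 0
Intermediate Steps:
T = 41/14 (T = -41*(-1/14) = 41/14 ≈ 2.9286)
j(M, w) = w*(4 + M)
C(n) = 3*n³ (C(n) = (2*n + n)*n² = (3*n)*n² = 3*n³)
((-T)*C(-4))*j(6, 0) = ((-1*41/14)*(3*(-4)³))*(0*(4 + 6)) = (-123*(-64)/14)*(0*10) = -41/14*(-192)*0 = (3936/7)*0 = 0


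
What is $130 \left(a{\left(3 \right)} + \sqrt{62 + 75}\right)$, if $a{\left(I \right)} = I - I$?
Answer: $130 \sqrt{137} \approx 1521.6$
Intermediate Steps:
$a{\left(I \right)} = 0$
$130 \left(a{\left(3 \right)} + \sqrt{62 + 75}\right) = 130 \left(0 + \sqrt{62 + 75}\right) = 130 \left(0 + \sqrt{137}\right) = 130 \sqrt{137}$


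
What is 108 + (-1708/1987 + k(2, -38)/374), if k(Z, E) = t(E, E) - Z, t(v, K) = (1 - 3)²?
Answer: 39812043/371569 ≈ 107.15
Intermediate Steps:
t(v, K) = 4 (t(v, K) = (-2)² = 4)
k(Z, E) = 4 - Z
108 + (-1708/1987 + k(2, -38)/374) = 108 + (-1708/1987 + (4 - 1*2)/374) = 108 + (-1708*1/1987 + (4 - 2)*(1/374)) = 108 + (-1708/1987 + 2*(1/374)) = 108 + (-1708/1987 + 1/187) = 108 - 317409/371569 = 39812043/371569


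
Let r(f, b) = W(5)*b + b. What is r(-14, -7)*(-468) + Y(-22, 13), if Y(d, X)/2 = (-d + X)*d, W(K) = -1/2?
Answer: 98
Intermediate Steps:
W(K) = -1/2 (W(K) = -1*1/2 = -1/2)
Y(d, X) = 2*d*(X - d) (Y(d, X) = 2*((-d + X)*d) = 2*((X - d)*d) = 2*(d*(X - d)) = 2*d*(X - d))
r(f, b) = b/2 (r(f, b) = -b/2 + b = b/2)
r(-14, -7)*(-468) + Y(-22, 13) = ((1/2)*(-7))*(-468) + 2*(-22)*(13 - 1*(-22)) = -7/2*(-468) + 2*(-22)*(13 + 22) = 1638 + 2*(-22)*35 = 1638 - 1540 = 98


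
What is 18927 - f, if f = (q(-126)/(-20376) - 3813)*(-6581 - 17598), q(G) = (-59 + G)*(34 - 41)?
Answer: -1878201337405/20376 ≈ -9.2177e+7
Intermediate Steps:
q(G) = 413 - 7*G (q(G) = (-59 + G)*(-7) = 413 - 7*G)
f = 1878586993957/20376 (f = ((413 - 7*(-126))/(-20376) - 3813)*(-6581 - 17598) = ((413 + 882)*(-1/20376) - 3813)*(-24179) = (1295*(-1/20376) - 3813)*(-24179) = (-1295/20376 - 3813)*(-24179) = -77694983/20376*(-24179) = 1878586993957/20376 ≈ 9.2196e+7)
18927 - f = 18927 - 1*1878586993957/20376 = 18927 - 1878586993957/20376 = -1878201337405/20376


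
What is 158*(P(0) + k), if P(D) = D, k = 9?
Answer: 1422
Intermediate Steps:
158*(P(0) + k) = 158*(0 + 9) = 158*9 = 1422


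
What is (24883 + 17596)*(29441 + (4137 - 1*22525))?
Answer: 469520387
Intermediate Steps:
(24883 + 17596)*(29441 + (4137 - 1*22525)) = 42479*(29441 + (4137 - 22525)) = 42479*(29441 - 18388) = 42479*11053 = 469520387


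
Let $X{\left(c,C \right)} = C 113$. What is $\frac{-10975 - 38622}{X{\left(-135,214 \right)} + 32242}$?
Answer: $- \frac{49597}{56424} \approx -0.87901$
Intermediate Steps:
$X{\left(c,C \right)} = 113 C$
$\frac{-10975 - 38622}{X{\left(-135,214 \right)} + 32242} = \frac{-10975 - 38622}{113 \cdot 214 + 32242} = - \frac{49597}{24182 + 32242} = - \frac{49597}{56424}$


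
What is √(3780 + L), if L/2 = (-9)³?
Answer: 3*√258 ≈ 48.187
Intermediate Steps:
L = -1458 (L = 2*(-9)³ = 2*(-729) = -1458)
√(3780 + L) = √(3780 - 1458) = √2322 = 3*√258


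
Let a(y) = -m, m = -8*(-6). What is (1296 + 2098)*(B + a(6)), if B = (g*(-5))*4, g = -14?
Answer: 787408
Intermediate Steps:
m = 48
a(y) = -48 (a(y) = -1*48 = -48)
B = 280 (B = -14*(-5)*4 = 70*4 = 280)
(1296 + 2098)*(B + a(6)) = (1296 + 2098)*(280 - 48) = 3394*232 = 787408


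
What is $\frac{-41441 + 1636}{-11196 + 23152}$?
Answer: $- \frac{39805}{11956} \approx -3.3293$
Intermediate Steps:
$\frac{-41441 + 1636}{-11196 + 23152} = - \frac{39805}{11956}$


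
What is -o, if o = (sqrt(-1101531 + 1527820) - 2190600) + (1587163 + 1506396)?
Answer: -902959 - sqrt(426289) ≈ -9.0361e+5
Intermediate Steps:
o = 902959 + sqrt(426289) (o = (sqrt(426289) - 2190600) + 3093559 = (-2190600 + sqrt(426289)) + 3093559 = 902959 + sqrt(426289) ≈ 9.0361e+5)
-o = -(902959 + sqrt(426289)) = -902959 - sqrt(426289)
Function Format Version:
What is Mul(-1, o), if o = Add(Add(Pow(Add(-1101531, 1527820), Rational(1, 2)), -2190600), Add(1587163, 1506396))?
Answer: Add(-902959, Mul(-1, Pow(426289, Rational(1, 2)))) ≈ -9.0361e+5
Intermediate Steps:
o = Add(902959, Pow(426289, Rational(1, 2))) (o = Add(Add(Pow(426289, Rational(1, 2)), -2190600), 3093559) = Add(Add(-2190600, Pow(426289, Rational(1, 2))), 3093559) = Add(902959, Pow(426289, Rational(1, 2))) ≈ 9.0361e+5)
Mul(-1, o) = Mul(-1, Add(902959, Pow(426289, Rational(1, 2)))) = Add(-902959, Mul(-1, Pow(426289, Rational(1, 2))))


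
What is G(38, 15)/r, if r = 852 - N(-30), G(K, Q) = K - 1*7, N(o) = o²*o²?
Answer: -31/809148 ≈ -3.8312e-5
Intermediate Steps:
N(o) = o⁴
G(K, Q) = -7 + K (G(K, Q) = K - 7 = -7 + K)
r = -809148 (r = 852 - 1*(-30)⁴ = 852 - 1*810000 = 852 - 810000 = -809148)
G(38, 15)/r = (-7 + 38)/(-809148) = 31*(-1/809148) = -31/809148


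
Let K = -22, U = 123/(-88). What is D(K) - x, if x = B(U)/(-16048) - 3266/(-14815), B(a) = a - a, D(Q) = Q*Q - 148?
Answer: 4974574/14815 ≈ 335.78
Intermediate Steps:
U = -123/88 (U = 123*(-1/88) = -123/88 ≈ -1.3977)
D(Q) = -148 + Q² (D(Q) = Q² - 148 = -148 + Q²)
B(a) = 0
x = 3266/14815 (x = 0/(-16048) - 3266/(-14815) = 0*(-1/16048) - 3266*(-1/14815) = 0 + 3266/14815 = 3266/14815 ≈ 0.22045)
D(K) - x = (-148 + (-22)²) - 1*3266/14815 = (-148 + 484) - 3266/14815 = 336 - 3266/14815 = 4974574/14815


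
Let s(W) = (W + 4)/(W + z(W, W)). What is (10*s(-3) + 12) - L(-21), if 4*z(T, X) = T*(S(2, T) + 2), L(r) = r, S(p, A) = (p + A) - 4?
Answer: 59/3 ≈ 19.667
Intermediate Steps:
S(p, A) = -4 + A + p (S(p, A) = (A + p) - 4 = -4 + A + p)
z(T, X) = T**2/4 (z(T, X) = (T*((-4 + T + 2) + 2))/4 = (T*((-2 + T) + 2))/4 = (T*T)/4 = T**2/4)
s(W) = (4 + W)/(W + W**2/4) (s(W) = (W + 4)/(W + W**2/4) = (4 + W)/(W + W**2/4))
(10*s(-3) + 12) - L(-21) = (10*(4/(-3)) + 12) - 1*(-21) = (10*(4*(-1/3)) + 12) + 21 = (10*(-4/3) + 12) + 21 = (-40/3 + 12) + 21 = -4/3 + 21 = 59/3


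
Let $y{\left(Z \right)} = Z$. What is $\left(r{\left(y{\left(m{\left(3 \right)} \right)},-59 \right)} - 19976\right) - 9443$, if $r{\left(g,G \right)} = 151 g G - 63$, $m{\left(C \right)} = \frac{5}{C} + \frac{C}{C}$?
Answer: $- \frac{159718}{3} \approx -53239.0$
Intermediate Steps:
$m{\left(C \right)} = 1 + \frac{5}{C}$ ($m{\left(C \right)} = \frac{5}{C} + 1 = 1 + \frac{5}{C}$)
$r{\left(g,G \right)} = -63 + 151 G g$ ($r{\left(g,G \right)} = 151 G g - 63 = -63 + 151 G g$)
$\left(r{\left(y{\left(m{\left(3 \right)} \right)},-59 \right)} - 19976\right) - 9443 = \left(\left(-63 + 151 \left(-59\right) \frac{5 + 3}{3}\right) - 19976\right) - 9443 = \left(\left(-63 + 151 \left(-59\right) \frac{1}{3} \cdot 8\right) - 19976\right) - 9443 = \left(\left(-63 + 151 \left(-59\right) \frac{8}{3}\right) - 19976\right) - 9443 = \left(\left(-63 - \frac{71272}{3}\right) - 19976\right) - 9443 = \left(- \frac{71461}{3} - 19976\right) - 9443 = - \frac{131389}{3} - 9443 = - \frac{159718}{3}$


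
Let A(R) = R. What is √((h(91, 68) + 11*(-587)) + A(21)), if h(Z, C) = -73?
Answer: I*√6509 ≈ 80.678*I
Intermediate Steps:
√((h(91, 68) + 11*(-587)) + A(21)) = √((-73 + 11*(-587)) + 21) = √((-73 - 6457) + 21) = √(-6530 + 21) = √(-6509) = I*√6509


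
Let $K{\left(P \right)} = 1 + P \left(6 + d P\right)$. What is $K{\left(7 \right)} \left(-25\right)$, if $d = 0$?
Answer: $-1075$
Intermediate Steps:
$K{\left(P \right)} = 1 + 6 P$ ($K{\left(P \right)} = 1 + P \left(6 + 0 P\right) = 1 + P \left(6 + 0\right) = 1 + P 6 = 1 + 6 P$)
$K{\left(7 \right)} \left(-25\right) = \left(1 + 6 \cdot 7\right) \left(-25\right) = \left(1 + 42\right) \left(-25\right) = 43 \left(-25\right) = -1075$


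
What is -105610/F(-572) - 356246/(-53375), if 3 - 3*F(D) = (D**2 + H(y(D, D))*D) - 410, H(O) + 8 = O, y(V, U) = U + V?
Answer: 73613565428/10522507625 ≈ 6.9958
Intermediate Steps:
H(O) = -8 + O
F(D) = 413/3 - D**2/3 - D*(-8 + 2*D)/3 (F(D) = 1 - ((D**2 + (-8 + (D + D))*D) - 410)/3 = 1 - ((D**2 + (-8 + 2*D)*D) - 410)/3 = 1 - ((D**2 + D*(-8 + 2*D)) - 410)/3 = 1 - (-410 + D**2 + D*(-8 + 2*D))/3 = 1 + (410/3 - D**2/3 - D*(-8 + 2*D)/3) = 413/3 - D**2/3 - D*(-8 + 2*D)/3)
-105610/F(-572) - 356246/(-53375) = -105610/(413/3 - 1*(-572)**2 + (8/3)*(-572)) - 356246/(-53375) = -105610/(413/3 - 1*327184 - 4576/3) - 356246*(-1/53375) = -105610/(413/3 - 327184 - 4576/3) + 356246/53375 = -105610/(-985715/3) + 356246/53375 = -105610*(-3/985715) + 356246/53375 = 63366/197143 + 356246/53375 = 73613565428/10522507625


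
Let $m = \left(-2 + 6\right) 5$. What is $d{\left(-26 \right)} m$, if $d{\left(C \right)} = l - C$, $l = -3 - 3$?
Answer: $400$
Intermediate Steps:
$m = 20$ ($m = 4 \cdot 5 = 20$)
$l = -6$
$d{\left(C \right)} = -6 - C$
$d{\left(-26 \right)} m = \left(-6 - -26\right) 20 = \left(-6 + 26\right) 20 = 20 \cdot 20 = 400$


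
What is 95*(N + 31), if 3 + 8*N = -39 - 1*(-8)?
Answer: 10165/4 ≈ 2541.3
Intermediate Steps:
N = -17/4 (N = -3/8 + (-39 - 1*(-8))/8 = -3/8 + (-39 + 8)/8 = -3/8 + (⅛)*(-31) = -3/8 - 31/8 = -17/4 ≈ -4.2500)
95*(N + 31) = 95*(-17/4 + 31) = 95*(107/4) = 10165/4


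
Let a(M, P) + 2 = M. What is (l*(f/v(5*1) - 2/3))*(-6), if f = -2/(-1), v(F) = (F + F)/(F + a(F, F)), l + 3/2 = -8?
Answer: 266/5 ≈ 53.200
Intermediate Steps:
a(M, P) = -2 + M
l = -19/2 (l = -3/2 - 8 = -19/2 ≈ -9.5000)
v(F) = 2*F/(-2 + 2*F) (v(F) = (F + F)/(F + (-2 + F)) = (2*F)/(-2 + 2*F) = 2*F/(-2 + 2*F))
f = 2 (f = -2*(-1) = 2)
(l*(f/v(5*1) - 2/3))*(-6) = -19*(2/(((5*1)/(-1 + 5*1))) - 2/3)/2*(-6) = -19*(2/((5/(-1 + 5))) - 2*1/3)/2*(-6) = -19*(2/((5/4)) - 2/3)/2*(-6) = -19*(2/((5*(1/4))) - 2/3)/2*(-6) = -19*(2/(5/4) - 2/3)/2*(-6) = -19*(2*(4/5) - 2/3)/2*(-6) = -19*(8/5 - 2/3)/2*(-6) = -19/2*14/15*(-6) = -133/15*(-6) = 266/5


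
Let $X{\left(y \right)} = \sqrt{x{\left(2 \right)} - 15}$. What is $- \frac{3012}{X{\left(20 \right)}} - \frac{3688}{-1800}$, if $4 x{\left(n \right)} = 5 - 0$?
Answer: $\frac{461}{225} + \frac{6024 i \sqrt{55}}{55} \approx 2.0489 + 812.28 i$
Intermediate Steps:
$x{\left(n \right)} = \frac{5}{4}$ ($x{\left(n \right)} = \frac{5 - 0}{4} = \frac{5 + 0}{4} = \frac{1}{4} \cdot 5 = \frac{5}{4}$)
$X{\left(y \right)} = \frac{i \sqrt{55}}{2}$ ($X{\left(y \right)} = \sqrt{\frac{5}{4} - 15} = \sqrt{- \frac{55}{4}} = \frac{i \sqrt{55}}{2}$)
$- \frac{3012}{X{\left(20 \right)}} - \frac{3688}{-1800} = - \frac{3012}{\frac{1}{2} i \sqrt{55}} - \frac{3688}{-1800} = - 3012 \left(- \frac{2 i \sqrt{55}}{55}\right) - - \frac{461}{225} = \frac{6024 i \sqrt{55}}{55} + \frac{461}{225} = \frac{461}{225} + \frac{6024 i \sqrt{55}}{55}$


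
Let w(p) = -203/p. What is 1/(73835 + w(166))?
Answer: 166/12256407 ≈ 1.3544e-5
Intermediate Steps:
1/(73835 + w(166)) = 1/(73835 - 203/166) = 1/(12256407/166) = 166/12256407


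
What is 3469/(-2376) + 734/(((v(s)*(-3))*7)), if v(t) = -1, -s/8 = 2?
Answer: 557045/16632 ≈ 33.492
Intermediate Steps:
s = -16 (s = -8*2 = -16)
3469/(-2376) + 734/(((v(s)*(-3))*7)) = 3469/(-2376) + 734/((-1*(-3)*7)) = 3469*(-1/2376) + 734/((3*7)) = -3469/2376 + 734/21 = 557045/16632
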